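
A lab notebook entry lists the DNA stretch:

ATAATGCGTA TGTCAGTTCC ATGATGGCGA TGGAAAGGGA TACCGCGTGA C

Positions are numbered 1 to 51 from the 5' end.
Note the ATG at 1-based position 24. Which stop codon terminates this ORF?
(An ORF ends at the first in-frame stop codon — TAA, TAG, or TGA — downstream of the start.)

TGA

Codons from position 24: ATG (24–26), GCG (27–29), ATG (30–32), GAA (33–35), AGG (36–38), GAT (39–41), ACC (42–44), GCG (45–47), TGA (48–50).
The first in-frame stop codon is TGA.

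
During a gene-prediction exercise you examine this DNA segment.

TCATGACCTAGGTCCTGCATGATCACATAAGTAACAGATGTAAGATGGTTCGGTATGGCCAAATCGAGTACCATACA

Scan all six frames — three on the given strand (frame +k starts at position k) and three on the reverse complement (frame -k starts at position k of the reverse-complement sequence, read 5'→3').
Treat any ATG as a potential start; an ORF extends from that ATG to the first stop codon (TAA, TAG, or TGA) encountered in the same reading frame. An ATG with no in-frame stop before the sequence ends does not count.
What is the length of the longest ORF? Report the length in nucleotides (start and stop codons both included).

12

Reverse complement (5'→3'): TGTATGGTACTCGATTTGGCCATACCGAACCATCTTACATCTGTTACTTATGTGATCATGCAGGACCTAGGTCATGA
Frame +1: TCA TGA CCT AGG TCC TGC ATG ATC ACA TAA GTA ACA GAT GTA AGA TGG TTC GGT ATG GCC AAA TCG AGT ACC ATA — ATG at 19, stop TAA at 28 → 12 nt.
Frame +2: CAT GAC CTA GGT CCT GCA TGA TCA CAT AAG TAA CAG ATG TAA GAT GGT TCG GTA TGG CCA AAT CGA GTA CCA TAC — ATG at 38, stop TAA at 41 → 6 nt.
Frame +3: ATG ACC TAG GTC CTG CAT GAT CAC ATA AGT AAC AGA TGT AAG ATG GTT CGG TAT GGC CAA ATC GAG TAC CAT ACA — ATG at 3, stop TAG at 9 → 9 nt.
Frame -1: TGT ATG GTA CTC GAT TTG GCC ATA CCG AAC CAT CTT ACA TCT GTT ACT TAT GTG ATC ATG CAG GAC CTA GGT CAT — no ATG→stop ORF.
Frame -2: GTA TGG TAC TCG ATT TGG CCA TAC CGA ACC ATC TTA CAT CTG TTA CTT ATG TGA TCA TGC AGG ACC TAG GTC ATG — ATG at 50, stop TGA at 53 → 6 nt.
Frame -3: TAT GGT ACT CGA TTT GGC CAT ACC GAA CCA TCT TAC ATC TGT TAC TTA TGT GAT CAT GCA GGA CCT AGG TCA TGA — no ATG→stop ORF.
Longest: frame +1, positions 19–30, 12 nt = 4 codons = 3 aa. → 12 nucleotides.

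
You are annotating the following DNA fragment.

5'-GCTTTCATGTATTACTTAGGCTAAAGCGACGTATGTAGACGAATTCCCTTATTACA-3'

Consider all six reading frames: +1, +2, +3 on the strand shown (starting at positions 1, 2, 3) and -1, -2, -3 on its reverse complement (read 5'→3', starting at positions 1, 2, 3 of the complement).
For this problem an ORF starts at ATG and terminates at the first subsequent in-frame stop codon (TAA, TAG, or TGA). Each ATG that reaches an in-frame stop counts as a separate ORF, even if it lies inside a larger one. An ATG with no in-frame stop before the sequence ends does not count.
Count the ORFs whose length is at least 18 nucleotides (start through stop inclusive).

1

Reverse complement (5'→3'): TGTAATAAGGGAATTCGTCTACATACGTCGCTTTAGCCTAAGTAATACATGAAAGC
Frame +1: GCT TTC ATG TAT TAC TTA GGC TAA AGC GAC GTA TGT AGA CGA ATT CCC TTA TTA — ATG at 7, stop TAA at 22 → 18 nt.
Frame +2: CTT TCA TGT ATT ACT TAG GCT AAA GCG ACG TAT GTA GAC GAA TTC CCT TAT TAC — no ATG→stop ORF.
Frame +3: TTT CAT GTA TTA CTT AGG CTA AAG CGA CGT ATG TAG ACG AAT TCC CTT ATT ACA — ATG at 33, stop TAG at 36 → 6 nt.
Frame -1: TGT AAT AAG GGA ATT CGT CTA CAT ACG TCG CTT TAG CCT AAG TAA TAC ATG AAA — no ATG→stop ORF.
Frame -2: GTA ATA AGG GAA TTC GTC TAC ATA CGT CGC TTT AGC CTA AGT AAT ACA TGA AAG — no ATG→stop ORF.
Frame -3: TAA TAA GGG AAT TCG TCT ACA TAC GTC GCT TTA GCC TAA GTA ATA CAT GAA AGC — no ATG→stop ORF.
ORFs ≥ 18 nucleotides: frame +1 7–24 (18 nucleotides). Count = 1.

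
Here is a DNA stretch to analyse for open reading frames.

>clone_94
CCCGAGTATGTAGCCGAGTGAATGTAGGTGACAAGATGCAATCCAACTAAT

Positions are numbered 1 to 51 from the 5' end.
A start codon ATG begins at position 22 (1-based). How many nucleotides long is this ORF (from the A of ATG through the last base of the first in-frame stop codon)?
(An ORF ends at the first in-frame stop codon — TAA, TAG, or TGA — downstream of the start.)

Codons from position 22: ATG (22–24), TAG (25–27).
TAG is the first in-frame stop; ORF spans 22–27, 6 nucleotides.

6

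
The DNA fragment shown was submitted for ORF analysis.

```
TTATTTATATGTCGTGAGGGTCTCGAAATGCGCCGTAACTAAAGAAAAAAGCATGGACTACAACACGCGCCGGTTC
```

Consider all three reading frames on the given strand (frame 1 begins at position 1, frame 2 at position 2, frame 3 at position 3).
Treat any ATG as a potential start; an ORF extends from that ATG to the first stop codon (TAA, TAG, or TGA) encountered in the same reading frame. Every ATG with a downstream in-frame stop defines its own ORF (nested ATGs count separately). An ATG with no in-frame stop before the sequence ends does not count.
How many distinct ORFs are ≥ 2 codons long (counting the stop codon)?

2

Frame 1: TTA TTT ATA TGT CGT GAG GGT CTC GAA ATG CGC CGT AAC TAA AGA AAA AAG CAT GGA CTA CAA CAC GCG CCG GTT — ATG at 28, stop TAA at 40 → 15 nt.
Frame 2: TAT TTA TAT GTC GTG AGG GTC TCG AAA TGC GCC GTA ACT AAA GAA AAA AGC ATG GAC TAC AAC ACG CGC CGG TTC — no ATG→stop ORF.
Frame 3: ATT TAT ATG TCG TGA GGG TCT CGA AAT GCG CCG TAA CTA AAG AAA AAA GCA TGG ACT ACA ACA CGC GCC GGT — ATG at 9, stop TGA at 15 → 9 nt.
ORFs ≥ 2 codons: frame 1 28–42 (5 codons), frame 3 9–17 (3 codons). Count = 2.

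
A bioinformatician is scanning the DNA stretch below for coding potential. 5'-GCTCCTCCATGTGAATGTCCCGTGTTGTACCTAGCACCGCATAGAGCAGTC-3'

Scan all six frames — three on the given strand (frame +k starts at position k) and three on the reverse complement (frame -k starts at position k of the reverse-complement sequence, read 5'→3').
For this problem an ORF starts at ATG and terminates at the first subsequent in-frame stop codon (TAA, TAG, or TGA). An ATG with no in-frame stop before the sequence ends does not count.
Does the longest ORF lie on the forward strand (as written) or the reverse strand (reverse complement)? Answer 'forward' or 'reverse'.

forward

Reverse complement (5'→3'): GACTGCTCTATGCGGTGCTAGGTACAACACGGGACATTCACATGGAGGAGC
Frame +1: GCT CCT CCA TGT GAA TGT CCC GTG TTG TAC CTA GCA CCG CAT AGA GCA GTC — no ATG→stop ORF.
Frame +2: CTC CTC CAT GTG AAT GTC CCG TGT TGT ACC TAG CAC CGC ATA GAG CAG — no ATG→stop ORF.
Frame +3: TCC TCC ATG TGA ATG TCC CGT GTT GTA CCT AGC ACC GCA TAG AGC AGT — ATG at 9, stop TGA at 12 → 6 nt; ATG at 15, stop TAG at 42 → 30 nt.
Frame -1: GAC TGC TCT ATG CGG TGC TAG GTA CAA CAC GGG ACA TTC ACA TGG AGG AGC — ATG at 10, stop TAG at 19 → 12 nt.
Frame -2: ACT GCT CTA TGC GGT GCT AGG TAC AAC ACG GGA CAT TCA CAT GGA GGA — no ATG→stop ORF.
Frame -3: CTG CTC TAT GCG GTG CTA GGT ACA ACA CGG GAC ATT CAC ATG GAG GAG — no ATG→stop ORF.
Forward-strand max 30 nt; reverse-strand max 12 nt. The forward strand has the longer ORF.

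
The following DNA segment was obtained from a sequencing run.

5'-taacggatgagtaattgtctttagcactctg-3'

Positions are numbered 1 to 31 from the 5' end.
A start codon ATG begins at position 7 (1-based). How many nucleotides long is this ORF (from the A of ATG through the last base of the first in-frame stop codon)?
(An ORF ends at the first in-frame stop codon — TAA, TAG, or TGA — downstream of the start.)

18

Codons from position 7: ATG (7–9), AGT (10–12), AAT (13–15), TGT (16–18), CTT (19–21), TAG (22–24).
TAG is the first in-frame stop; ORF spans 7–24, 18 nucleotides.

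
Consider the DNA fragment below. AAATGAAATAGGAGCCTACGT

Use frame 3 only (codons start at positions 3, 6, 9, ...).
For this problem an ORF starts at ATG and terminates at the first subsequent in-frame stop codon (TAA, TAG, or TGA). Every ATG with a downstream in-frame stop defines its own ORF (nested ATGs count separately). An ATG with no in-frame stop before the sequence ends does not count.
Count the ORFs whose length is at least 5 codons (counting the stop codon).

0

Frame 3: ATG AAA TAG GAG CCT ACG — ATG at 3, stop TAG at 9 → 9 nt.
No ORF reaches 5 codons. Count = 0.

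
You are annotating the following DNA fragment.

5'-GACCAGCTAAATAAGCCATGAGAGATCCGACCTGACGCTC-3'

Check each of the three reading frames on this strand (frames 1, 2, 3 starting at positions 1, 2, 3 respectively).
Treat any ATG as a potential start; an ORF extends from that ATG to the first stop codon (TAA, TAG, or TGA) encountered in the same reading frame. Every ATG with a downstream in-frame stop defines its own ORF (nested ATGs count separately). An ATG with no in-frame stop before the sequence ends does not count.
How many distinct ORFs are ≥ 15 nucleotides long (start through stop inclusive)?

Frame 1: GAC CAG CTA AAT AAG CCA TGA GAG ATC CGA CCT GAC GCT — no ATG→stop ORF.
Frame 2: ACC AGC TAA ATA AGC CAT GAG AGA TCC GAC CTG ACG CTC — no ATG→stop ORF.
Frame 3: CCA GCT AAA TAA GCC ATG AGA GAT CCG ACC TGA CGC — ATG at 18, stop TGA at 33 → 18 nt.
ORFs ≥ 15 nucleotides: frame 3 18–35 (18 nucleotides). Count = 1.

1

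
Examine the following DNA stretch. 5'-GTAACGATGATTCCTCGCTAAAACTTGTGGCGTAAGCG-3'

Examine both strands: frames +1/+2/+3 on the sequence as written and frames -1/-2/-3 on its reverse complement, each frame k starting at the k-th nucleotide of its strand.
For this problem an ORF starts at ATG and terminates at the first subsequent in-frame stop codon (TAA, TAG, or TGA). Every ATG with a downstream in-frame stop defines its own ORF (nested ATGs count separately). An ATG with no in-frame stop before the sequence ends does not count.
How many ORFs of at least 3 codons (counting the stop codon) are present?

Reverse complement (5'→3'): CGCTTACGCCACAAGTTTTAGCGAGGAATCATCGTTAC
Frame +1: GTA ACG ATG ATT CCT CGC TAA AAC TTG TGG CGT AAG — ATG at 7, stop TAA at 19 → 15 nt.
Frame +2: TAA CGA TGA TTC CTC GCT AAA ACT TGT GGC GTA AGC — no ATG→stop ORF.
Frame +3: AAC GAT GAT TCC TCG CTA AAA CTT GTG GCG TAA GCG — no ATG→stop ORF.
Frame -1: CGC TTA CGC CAC AAG TTT TAG CGA GGA ATC ATC GTT — no ATG→stop ORF.
Frame -2: GCT TAC GCC ACA AGT TTT AGC GAG GAA TCA TCG TTA — no ATG→stop ORF.
Frame -3: CTT ACG CCA CAA GTT TTA GCG AGG AAT CAT CGT TAC — no ATG→stop ORF.
ORFs ≥ 3 codons: frame +1 7–21 (5 codons). Count = 1.

1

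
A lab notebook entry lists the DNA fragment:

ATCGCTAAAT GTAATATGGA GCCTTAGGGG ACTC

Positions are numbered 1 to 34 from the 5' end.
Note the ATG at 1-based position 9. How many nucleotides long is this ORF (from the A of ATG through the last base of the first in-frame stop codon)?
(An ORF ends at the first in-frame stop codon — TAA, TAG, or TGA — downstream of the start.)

Codons from position 9: ATG (9–11), TAA (12–14).
TAA is the first in-frame stop; ORF spans 9–14, 6 nucleotides.

6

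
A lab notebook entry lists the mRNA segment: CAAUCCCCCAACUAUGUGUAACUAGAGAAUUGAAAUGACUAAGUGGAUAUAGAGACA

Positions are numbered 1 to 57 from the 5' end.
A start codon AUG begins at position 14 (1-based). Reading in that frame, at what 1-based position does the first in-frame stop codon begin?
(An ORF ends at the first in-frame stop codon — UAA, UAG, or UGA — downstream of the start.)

23

Codons from position 14: AUG (14–16), UGU (17–19), AAC (20–22), UAG (23–25).
UAG is a stop codon; it begins at position 23.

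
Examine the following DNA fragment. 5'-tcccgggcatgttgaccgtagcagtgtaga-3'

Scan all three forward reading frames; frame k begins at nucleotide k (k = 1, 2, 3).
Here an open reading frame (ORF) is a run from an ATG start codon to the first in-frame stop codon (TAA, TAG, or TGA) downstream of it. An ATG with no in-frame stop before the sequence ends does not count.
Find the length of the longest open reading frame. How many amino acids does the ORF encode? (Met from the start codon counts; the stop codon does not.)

Frame 1: TCC CGG GCA TGT TGA CCG TAG CAG TGT AGA — no ATG→stop ORF.
Frame 2: CCC GGG CAT GTT GAC CGT AGC AGT GTA — no ATG→stop ORF.
Frame 3: CCG GGC ATG TTG ACC GTA GCA GTG TAG — ATG at 9, stop TAG at 27 → 21 nt.
Longest: frame 3, positions 9–29, 21 nt = 7 codons = 6 aa. → 6 amino acids.

6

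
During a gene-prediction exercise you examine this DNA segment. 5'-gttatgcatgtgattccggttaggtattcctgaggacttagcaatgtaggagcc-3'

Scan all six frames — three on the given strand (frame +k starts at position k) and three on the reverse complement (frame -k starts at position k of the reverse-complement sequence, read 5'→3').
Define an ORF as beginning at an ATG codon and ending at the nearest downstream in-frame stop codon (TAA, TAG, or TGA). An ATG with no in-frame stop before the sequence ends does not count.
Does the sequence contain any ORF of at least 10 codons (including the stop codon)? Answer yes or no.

Reverse complement (5'→3'): GGCTCCTACATTGCTAAGTCCTCAGGAATACCTAACCGGAATCACATGCATAAC
Frame +1: GTT ATG CAT GTG ATT CCG GTT AGG TAT TCC TGA GGA CTT AGC AAT GTA GGA GCC — ATG at 4, stop TGA at 31 → 30 nt.
Frame +2: TTA TGC ATG TGA TTC CGG TTA GGT ATT CCT GAG GAC TTA GCA ATG TAG GAG — ATG at 8, stop TGA at 11 → 6 nt; ATG at 44, stop TAG at 47 → 6 nt.
Frame +3: TAT GCA TGT GAT TCC GGT TAG GTA TTC CTG AGG ACT TAG CAA TGT AGG AGC — no ATG→stop ORF.
Frame -1: GGC TCC TAC ATT GCT AAG TCC TCA GGA ATA CCT AAC CGG AAT CAC ATG CAT AAC — no ATG→stop ORF.
Frame -2: GCT CCT ACA TTG CTA AGT CCT CAG GAA TAC CTA ACC GGA ATC ACA TGC ATA — no ATG→stop ORF.
Frame -3: CTC CTA CAT TGC TAA GTC CTC AGG AAT ACC TAA CCG GAA TCA CAT GCA TAA — no ATG→stop ORF.
Frame +1 has an ORF of 10 codons (positions 4–33) ≥ 10, so yes.

yes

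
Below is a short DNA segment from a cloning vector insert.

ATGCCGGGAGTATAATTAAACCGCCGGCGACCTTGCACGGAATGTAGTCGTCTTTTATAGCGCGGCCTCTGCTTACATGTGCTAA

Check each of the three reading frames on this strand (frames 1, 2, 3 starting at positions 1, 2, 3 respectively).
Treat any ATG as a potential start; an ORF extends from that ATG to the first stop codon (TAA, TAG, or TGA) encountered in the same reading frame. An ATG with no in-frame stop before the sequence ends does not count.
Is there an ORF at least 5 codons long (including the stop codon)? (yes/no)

Frame 1: ATG CCG GGA GTA TAA TTA AAC CGC CGG CGA CCT TGC ACG GAA TGT AGT CGT CTT TTA TAG CGC GGC CTC TGC TTA CAT GTG CTA — ATG at 1, stop TAA at 13 → 15 nt.
Frame 2: TGC CGG GAG TAT AAT TAA ACC GCC GGC GAC CTT GCA CGG AAT GTA GTC GTC TTT TAT AGC GCG GCC TCT GCT TAC ATG TGC TAA — ATG at 77, stop TAA at 83 → 9 nt.
Frame 3: GCC GGG AGT ATA ATT AAA CCG CCG GCG ACC TTG CAC GGA ATG TAG TCG TCT TTT ATA GCG CGG CCT CTG CTT ACA TGT GCT — ATG at 42, stop TAG at 45 → 6 nt.
Frame 1 has an ORF of 5 codons (positions 1–15) ≥ 5, so yes.

yes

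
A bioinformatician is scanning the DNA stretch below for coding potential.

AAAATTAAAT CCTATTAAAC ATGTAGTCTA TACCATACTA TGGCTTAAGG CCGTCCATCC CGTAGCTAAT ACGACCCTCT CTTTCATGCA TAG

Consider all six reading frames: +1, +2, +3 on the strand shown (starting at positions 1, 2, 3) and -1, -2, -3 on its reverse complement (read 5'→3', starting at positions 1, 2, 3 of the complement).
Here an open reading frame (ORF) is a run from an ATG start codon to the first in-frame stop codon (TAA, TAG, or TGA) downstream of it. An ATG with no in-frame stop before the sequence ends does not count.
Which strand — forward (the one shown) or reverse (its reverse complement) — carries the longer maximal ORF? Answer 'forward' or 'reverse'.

reverse

Reverse complement (5'→3'): CTATGCATGAAAGAGAGGGTCGTATTAGCTACGGGATGGACGGCCTTAAGCCATAGTATGGTATAGACTACATGTTTAATAGGATTTAATTTT
Frame +1: AAA ATT AAA TCC TAT TAA ACA TGT AGT CTA TAC CAT ACT ATG GCT TAA GGC CGT CCA TCC CGT AGC TAA TAC GAC CCT CTC TTT CAT GCA TAG — ATG at 40, stop TAA at 46 → 9 nt.
Frame +2: AAA TTA AAT CCT ATT AAA CAT GTA GTC TAT ACC ATA CTA TGG CTT AAG GCC GTC CAT CCC GTA GCT AAT ACG ACC CTC TCT TTC ATG CAT — no ATG→stop ORF.
Frame +3: AAT TAA ATC CTA TTA AAC ATG TAG TCT ATA CCA TAC TAT GGC TTA AGG CCG TCC ATC CCG TAG CTA ATA CGA CCC TCT CTT TCA TGC ATA — ATG at 21, stop TAG at 24 → 6 nt.
Frame -1: CTA TGC ATG AAA GAG AGG GTC GTA TTA GCT ACG GGA TGG ACG GCC TTA AGC CAT AGT ATG GTA TAG ACT ACA TGT TTA ATA GGA TTT AAT TTT — ATG at 7, stop TAG at 64 → 60 nt; ATG at 58, stop TAG at 64 → 9 nt.
Frame -2: TAT GCA TGA AAG AGA GGG TCG TAT TAG CTA CGG GAT GGA CGG CCT TAA GCC ATA GTA TGG TAT AGA CTA CAT GTT TAA TAG GAT TTA ATT — no ATG→stop ORF.
Frame -3: ATG CAT GAA AGA GAG GGT CGT ATT AGC TAC GGG ATG GAC GGC CTT AAG CCA TAG TAT GGT ATA GAC TAC ATG TTT AAT AGG ATT TAA TTT — ATG at 3, stop TAG at 54 → 54 nt; ATG at 36, stop TAG at 54 → 21 nt; ATG at 72, stop TAA at 87 → 18 nt.
Forward-strand max 9 nt; reverse-strand max 60 nt. The reverse strand has the longer ORF.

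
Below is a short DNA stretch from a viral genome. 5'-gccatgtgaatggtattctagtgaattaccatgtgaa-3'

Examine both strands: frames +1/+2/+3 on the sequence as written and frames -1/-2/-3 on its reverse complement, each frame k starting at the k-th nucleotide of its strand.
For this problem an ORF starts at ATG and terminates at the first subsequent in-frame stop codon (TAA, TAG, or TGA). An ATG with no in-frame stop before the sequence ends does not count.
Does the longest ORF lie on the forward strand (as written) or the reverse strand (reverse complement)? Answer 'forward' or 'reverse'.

reverse

Reverse complement (5'→3'): TTCACATGGTAATTCACTAGAATACCATTCACATGGC
Frame +1: GCC ATG TGA ATG GTA TTC TAG TGA ATT ACC ATG TGA — ATG at 4, stop TGA at 7 → 6 nt; ATG at 10, stop TAG at 19 → 12 nt; ATG at 31, stop TGA at 34 → 6 nt.
Frame +2: CCA TGT GAA TGG TAT TCT AGT GAA TTA CCA TGT GAA — no ATG→stop ORF.
Frame +3: CAT GTG AAT GGT ATT CTA GTG AAT TAC CAT GTG — no ATG→stop ORF.
Frame -1: TTC ACA TGG TAA TTC ACT AGA ATA CCA TTC ACA TGG — no ATG→stop ORF.
Frame -2: TCA CAT GGT AAT TCA CTA GAA TAC CAT TCA CAT GGC — no ATG→stop ORF.
Frame -3: CAC ATG GTA ATT CAC TAG AAT ACC ATT CAC ATG — ATG at 6, stop TAG at 18 → 15 nt.
Forward-strand max 12 nt; reverse-strand max 15 nt. The reverse strand has the longer ORF.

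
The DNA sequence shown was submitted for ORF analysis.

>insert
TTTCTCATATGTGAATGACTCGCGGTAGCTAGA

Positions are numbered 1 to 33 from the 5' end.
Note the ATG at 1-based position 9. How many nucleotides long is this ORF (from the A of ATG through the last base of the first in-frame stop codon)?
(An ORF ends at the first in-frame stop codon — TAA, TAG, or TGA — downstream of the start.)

Codons from position 9: ATG (9–11), TGA (12–14).
TGA is the first in-frame stop; ORF spans 9–14, 6 nucleotides.

6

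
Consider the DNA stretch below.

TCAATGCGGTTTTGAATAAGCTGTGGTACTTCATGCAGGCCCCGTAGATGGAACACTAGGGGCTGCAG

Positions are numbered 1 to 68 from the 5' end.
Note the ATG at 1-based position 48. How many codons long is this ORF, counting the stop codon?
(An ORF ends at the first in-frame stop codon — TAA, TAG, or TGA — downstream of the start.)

4

Codons from position 48: ATG (48–50), GAA (51–53), CAC (54–56), TAG (57–59).
TAG is the first in-frame stop; that's 4 codons including the stop.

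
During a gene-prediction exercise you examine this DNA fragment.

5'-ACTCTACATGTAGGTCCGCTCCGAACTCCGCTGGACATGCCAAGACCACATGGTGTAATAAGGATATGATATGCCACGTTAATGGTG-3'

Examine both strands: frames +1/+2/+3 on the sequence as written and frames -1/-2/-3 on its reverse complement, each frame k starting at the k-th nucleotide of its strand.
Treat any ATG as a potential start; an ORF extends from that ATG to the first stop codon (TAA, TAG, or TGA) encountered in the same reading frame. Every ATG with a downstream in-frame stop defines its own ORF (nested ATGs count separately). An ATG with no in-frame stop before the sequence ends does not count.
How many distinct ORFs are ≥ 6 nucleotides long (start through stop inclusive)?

6

Reverse complement (5'→3'): CACCATTAACGTGGCATATCATATCCTTATTACACCATGTGGTCTTGGCATGTCCAGCGGAGTTCGGAGCGGACCTACATGTAGAGT
Frame +1: ACT CTA CAT GTA GGT CCG CTC CGA ACT CCG CTG GAC ATG CCA AGA CCA CAT GGT GTA ATA AGG ATA TGA TAT GCC ACG TTA ATG GTG — ATG at 37, stop TGA at 67 → 33 nt.
Frame +2: CTC TAC ATG TAG GTC CGC TCC GAA CTC CGC TGG ACA TGC CAA GAC CAC ATG GTG TAA TAA GGA TAT GAT ATG CCA CGT TAA TGG — ATG at 8, stop TAG at 11 → 6 nt; ATG at 50, stop TAA at 56 → 9 nt; ATG at 71, stop TAA at 80 → 12 nt.
Frame +3: TCT ACA TGT AGG TCC GCT CCG AAC TCC GCT GGA CAT GCC AAG ACC ACA TGG TGT AAT AAG GAT ATG ATA TGC CAC GTT AAT GGT — no ATG→stop ORF.
Frame -1: CAC CAT TAA CGT GGC ATA TCA TAT CCT TAT TAC ACC ATG TGG TCT TGG CAT GTC CAG CGG AGT TCG GAG CGG ACC TAC ATG TAG AGT — ATG at 37, stop TAG at 82 → 48 nt; ATG at 79, stop TAG at 82 → 6 nt.
Frame -2: ACC ATT AAC GTG GCA TAT CAT ATC CTT ATT ACA CCA TGT GGT CTT GGC ATG TCC AGC GGA GTT CGG AGC GGA CCT ACA TGT AGA — no ATG→stop ORF.
Frame -3: CCA TTA ACG TGG CAT ATC ATA TCC TTA TTA CAC CAT GTG GTC TTG GCA TGT CCA GCG GAG TTC GGA GCG GAC CTA CAT GTA GAG — no ATG→stop ORF.
ORFs ≥ 6 nucleotides: frame +1 37–69 (33 nucleotides), frame +2 8–13 (6 nucleotides), frame +2 50–58 (9 nucleotides), frame +2 71–82 (12 nucleotides), frame -1 37–84 (48 nucleotides), frame -1 79–84 (6 nucleotides). Count = 6.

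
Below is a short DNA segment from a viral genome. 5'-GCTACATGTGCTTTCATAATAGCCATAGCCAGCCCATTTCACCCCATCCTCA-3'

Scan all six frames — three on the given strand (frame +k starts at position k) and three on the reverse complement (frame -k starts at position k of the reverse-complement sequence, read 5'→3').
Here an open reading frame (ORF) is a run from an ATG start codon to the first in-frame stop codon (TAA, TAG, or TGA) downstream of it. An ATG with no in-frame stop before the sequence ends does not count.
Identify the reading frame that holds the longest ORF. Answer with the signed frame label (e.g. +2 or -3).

-1

Reverse complement (5'→3'): TGAGGATGGGGTGAAATGGGCTGGCTATGGCTATTATGAAAGCACATGTAGC
Frame +1: GCT ACA TGT GCT TTC ATA ATA GCC ATA GCC AGC CCA TTT CAC CCC ATC CTC — no ATG→stop ORF.
Frame +2: CTA CAT GTG CTT TCA TAA TAG CCA TAG CCA GCC CAT TTC ACC CCA TCC TCA — no ATG→stop ORF.
Frame +3: TAC ATG TGC TTT CAT AAT AGC CAT AGC CAG CCC ATT TCA CCC CAT CCT — no ATG→stop ORF.
Frame -1: TGA GGA TGG GGT GAA ATG GGC TGG CTA TGG CTA TTA TGA AAG CAC ATG TAG — ATG at 16, stop TGA at 37 → 24 nt; ATG at 46, stop TAG at 49 → 6 nt.
Frame -2: GAG GAT GGG GTG AAA TGG GCT GGC TAT GGC TAT TAT GAA AGC ACA TGT AGC — no ATG→stop ORF.
Frame -3: AGG ATG GGG TGA AAT GGG CTG GCT ATG GCT ATT ATG AAA GCA CAT GTA — ATG at 6, stop TGA at 12 → 9 nt.
Longest ORF is 24 nt in frame -1 (positions 16–39).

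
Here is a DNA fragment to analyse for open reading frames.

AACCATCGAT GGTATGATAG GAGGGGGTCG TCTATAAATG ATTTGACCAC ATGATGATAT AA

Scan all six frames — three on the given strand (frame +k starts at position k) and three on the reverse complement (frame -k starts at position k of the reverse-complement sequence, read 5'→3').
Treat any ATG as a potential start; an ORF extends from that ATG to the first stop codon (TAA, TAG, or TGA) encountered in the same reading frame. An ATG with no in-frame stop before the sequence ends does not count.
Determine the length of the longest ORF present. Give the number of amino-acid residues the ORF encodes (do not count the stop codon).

7

Reverse complement (5'→3'): TTATATCATCATGTGGTCAAATCATTTATAGACGACCCCCTCCTATCATACCATCGATGGTT
Frame +1: AAC CAT CGA TGG TAT GAT AGG AGG GGG TCG TCT ATA AAT GAT TTG ACC ACA TGA TGA TAT — no ATG→stop ORF.
Frame +2: ACC ATC GAT GGT ATG ATA GGA GGG GGT CGT CTA TAA ATG ATT TGA CCA CAT GAT GAT ATA — ATG at 14, stop TAA at 35 → 24 nt; ATG at 38, stop TGA at 44 → 9 nt.
Frame +3: CCA TCG ATG GTA TGA TAG GAG GGG GTC GTC TAT AAA TGA TTT GAC CAC ATG ATG ATA TAA — ATG at 9, stop TGA at 15 → 9 nt; ATG at 51, stop TAA at 60 → 12 nt; ATG at 54, stop TAA at 60 → 9 nt.
Frame -1: TTA TAT CAT CAT GTG GTC AAA TCA TTT ATA GAC GAC CCC CTC CTA TCA TAC CAT CGA TGG — no ATG→stop ORF.
Frame -2: TAT ATC ATC ATG TGG TCA AAT CAT TTA TAG ACG ACC CCC TCC TAT CAT ACC ATC GAT GGT — ATG at 11, stop TAG at 29 → 21 nt.
Frame -3: ATA TCA TCA TGT GGT CAA ATC ATT TAT AGA CGA CCC CCT CCT ATC ATA CCA TCG ATG GTT — no ATG→stop ORF.
Longest: frame +2, positions 14–37, 24 nt = 8 codons = 7 aa. → 7 amino acids.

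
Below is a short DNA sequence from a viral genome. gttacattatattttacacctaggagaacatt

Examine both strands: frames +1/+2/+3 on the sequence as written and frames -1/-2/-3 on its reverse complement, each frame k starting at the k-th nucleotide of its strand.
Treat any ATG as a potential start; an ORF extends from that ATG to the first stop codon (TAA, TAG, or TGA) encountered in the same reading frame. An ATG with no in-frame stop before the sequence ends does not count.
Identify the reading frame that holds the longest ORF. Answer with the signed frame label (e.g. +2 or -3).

-2

Reverse complement (5'→3'): AATGTTCTCCTAGGTGTAAAATATAATGTAAC
Frame +1: GTT ACA TTA TAT TTT ACA CCT AGG AGA ACA — no ATG→stop ORF.
Frame +2: TTA CAT TAT ATT TTA CAC CTA GGA GAA CAT — no ATG→stop ORF.
Frame +3: TAC ATT ATA TTT TAC ACC TAG GAG AAC ATT — no ATG→stop ORF.
Frame -1: AAT GTT CTC CTA GGT GTA AAA TAT AAT GTA — no ATG→stop ORF.
Frame -2: ATG TTC TCC TAG GTG TAA AAT ATA ATG TAA — ATG at 2, stop TAG at 11 → 12 nt; ATG at 26, stop TAA at 29 → 6 nt.
Frame -3: TGT TCT CCT AGG TGT AAA ATA TAA TGT AAC — no ATG→stop ORF.
Longest ORF is 12 nt in frame -2 (positions 2–13).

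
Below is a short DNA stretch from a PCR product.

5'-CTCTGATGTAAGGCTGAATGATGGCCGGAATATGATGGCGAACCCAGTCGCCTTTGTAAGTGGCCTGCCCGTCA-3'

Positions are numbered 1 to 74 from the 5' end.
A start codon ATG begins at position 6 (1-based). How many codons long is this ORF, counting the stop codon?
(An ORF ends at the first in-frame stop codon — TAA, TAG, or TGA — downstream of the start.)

2

Codons from position 6: ATG (6–8), TAA (9–11).
TAA is the first in-frame stop; that's 2 codons including the stop.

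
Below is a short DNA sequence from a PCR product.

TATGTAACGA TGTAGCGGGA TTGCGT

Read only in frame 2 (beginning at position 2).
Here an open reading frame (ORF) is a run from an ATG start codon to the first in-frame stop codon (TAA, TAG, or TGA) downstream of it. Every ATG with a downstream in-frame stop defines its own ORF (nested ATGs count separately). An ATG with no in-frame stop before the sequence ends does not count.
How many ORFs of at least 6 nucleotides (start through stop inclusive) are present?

Frame 2: ATG TAA CGA TGT AGC GGG ATT GCG — ATG at 2, stop TAA at 5 → 6 nt.
ORFs ≥ 6 nucleotides: frame 2 2–7 (6 nucleotides). Count = 1.

1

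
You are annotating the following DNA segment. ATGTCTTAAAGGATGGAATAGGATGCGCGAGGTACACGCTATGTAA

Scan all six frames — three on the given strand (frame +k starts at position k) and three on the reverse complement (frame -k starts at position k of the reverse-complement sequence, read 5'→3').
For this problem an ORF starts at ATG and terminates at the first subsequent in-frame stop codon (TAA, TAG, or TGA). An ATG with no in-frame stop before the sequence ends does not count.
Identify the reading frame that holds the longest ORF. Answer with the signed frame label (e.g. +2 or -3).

+2

Reverse complement (5'→3'): TTACATAGCGTGTACCTCGCGCATCCTATTCCATCCTTTAAGACAT
Frame +1: ATG TCT TAA AGG ATG GAA TAG GAT GCG CGA GGT ACA CGC TAT GTA — ATG at 1, stop TAA at 7 → 9 nt; ATG at 13, stop TAG at 19 → 9 nt.
Frame +2: TGT CTT AAA GGA TGG AAT AGG ATG CGC GAG GTA CAC GCT ATG TAA — ATG at 23, stop TAA at 44 → 24 nt; ATG at 41, stop TAA at 44 → 6 nt.
Frame +3: GTC TTA AAG GAT GGA ATA GGA TGC GCG AGG TAC ACG CTA TGT — no ATG→stop ORF.
Frame -1: TTA CAT AGC GTG TAC CTC GCG CAT CCT ATT CCA TCC TTT AAG ACA — no ATG→stop ORF.
Frame -2: TAC ATA GCG TGT ACC TCG CGC ATC CTA TTC CAT CCT TTA AGA CAT — no ATG→stop ORF.
Frame -3: ACA TAG CGT GTA CCT CGC GCA TCC TAT TCC ATC CTT TAA GAC — no ATG→stop ORF.
Longest ORF is 24 nt in frame +2 (positions 23–46).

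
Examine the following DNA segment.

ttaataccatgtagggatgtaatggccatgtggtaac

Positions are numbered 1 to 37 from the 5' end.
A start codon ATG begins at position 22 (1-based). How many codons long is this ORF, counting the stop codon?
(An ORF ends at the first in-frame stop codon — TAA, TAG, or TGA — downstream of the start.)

Codons from position 22: ATG (22–24), GCC (25–27), ATG (28–30), TGG (31–33), TAA (34–36).
TAA is the first in-frame stop; that's 5 codons including the stop.

5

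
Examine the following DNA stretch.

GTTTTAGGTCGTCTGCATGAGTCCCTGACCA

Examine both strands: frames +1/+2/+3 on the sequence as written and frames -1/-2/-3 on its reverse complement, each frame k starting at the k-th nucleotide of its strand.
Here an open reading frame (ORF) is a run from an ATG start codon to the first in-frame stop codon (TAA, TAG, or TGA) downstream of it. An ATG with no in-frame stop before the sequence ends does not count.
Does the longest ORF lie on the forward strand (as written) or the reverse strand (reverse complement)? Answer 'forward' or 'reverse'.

Reverse complement (5'→3'): TGGTCAGGGACTCATGCAGACGACCTAAAAC
Frame +1: GTT TTA GGT CGT CTG CAT GAG TCC CTG ACC — no ATG→stop ORF.
Frame +2: TTT TAG GTC GTC TGC ATG AGT CCC TGA CCA — ATG at 17, stop TGA at 26 → 12 nt.
Frame +3: TTT AGG TCG TCT GCA TGA GTC CCT GAC — no ATG→stop ORF.
Frame -1: TGG TCA GGG ACT CAT GCA GAC GAC CTA AAA — no ATG→stop ORF.
Frame -2: GGT CAG GGA CTC ATG CAG ACG ACC TAA AAC — ATG at 14, stop TAA at 26 → 15 nt.
Frame -3: GTC AGG GAC TCA TGC AGA CGA CCT AAA — no ATG→stop ORF.
Forward-strand max 12 nt; reverse-strand max 15 nt. The reverse strand has the longer ORF.

reverse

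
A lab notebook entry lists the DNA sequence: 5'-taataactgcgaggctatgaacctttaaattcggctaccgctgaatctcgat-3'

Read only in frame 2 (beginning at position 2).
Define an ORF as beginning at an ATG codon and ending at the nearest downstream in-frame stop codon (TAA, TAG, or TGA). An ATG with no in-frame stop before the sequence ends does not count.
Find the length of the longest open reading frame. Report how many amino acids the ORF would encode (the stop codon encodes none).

Frame 2: AAT AAC TGC GAG GCT ATG AAC CTT TAA ATT CGG CTA CCG CTG AAT CTC GAT — ATG at 17, stop TAA at 26 → 12 nt.
Longest: frame 2, positions 17–28, 12 nt = 4 codons = 3 aa. → 3 amino acids.

3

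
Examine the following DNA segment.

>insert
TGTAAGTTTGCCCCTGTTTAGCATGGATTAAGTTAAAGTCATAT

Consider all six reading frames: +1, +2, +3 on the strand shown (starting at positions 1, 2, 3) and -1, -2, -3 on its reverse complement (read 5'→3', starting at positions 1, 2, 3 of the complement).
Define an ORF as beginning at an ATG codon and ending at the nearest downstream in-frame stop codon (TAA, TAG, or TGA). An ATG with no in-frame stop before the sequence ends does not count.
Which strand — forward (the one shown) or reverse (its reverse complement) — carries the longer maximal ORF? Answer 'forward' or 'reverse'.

reverse

Reverse complement (5'→3'): ATATGACTTTAACTTAATCCATGCTAAACAGGGGCAAACTTACA
Frame +1: TGT AAG TTT GCC CCT GTT TAG CAT GGA TTA AGT TAA AGT CAT — no ATG→stop ORF.
Frame +2: GTA AGT TTG CCC CTG TTT AGC ATG GAT TAA GTT AAA GTC ATA — ATG at 23, stop TAA at 29 → 9 nt.
Frame +3: TAA GTT TGC CCC TGT TTA GCA TGG ATT AAG TTA AAG TCA TAT — no ATG→stop ORF.
Frame -1: ATA TGA CTT TAA CTT AAT CCA TGC TAA ACA GGG GCA AAC TTA — no ATG→stop ORF.
Frame -2: TAT GAC TTT AAC TTA ATC CAT GCT AAA CAG GGG CAA ACT TAC — no ATG→stop ORF.
Frame -3: ATG ACT TTA ACT TAA TCC ATG CTA AAC AGG GGC AAA CTT ACA — ATG at 3, stop TAA at 15 → 15 nt.
Forward-strand max 9 nt; reverse-strand max 15 nt. The reverse strand has the longer ORF.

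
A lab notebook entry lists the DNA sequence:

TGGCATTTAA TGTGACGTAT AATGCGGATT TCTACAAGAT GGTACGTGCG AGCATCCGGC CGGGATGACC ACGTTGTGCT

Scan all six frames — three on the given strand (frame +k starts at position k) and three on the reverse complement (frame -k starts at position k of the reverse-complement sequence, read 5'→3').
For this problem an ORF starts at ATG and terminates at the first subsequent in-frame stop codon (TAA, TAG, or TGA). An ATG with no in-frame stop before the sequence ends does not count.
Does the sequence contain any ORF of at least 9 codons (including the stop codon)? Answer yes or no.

Reverse complement (5'→3'): AGCACAACGTGGTCATCCCGGCCGGATGCTCGCACGTACCATCTTGTAGAAATCCGCATTATACGTCACATTAAATGCCA
Frame +1: TGG CAT TTA ATG TGA CGT ATA ATG CGG ATT TCT ACA AGA TGG TAC GTG CGA GCA TCC GGC CGG GAT GAC CAC GTT GTG — ATG at 10, stop TGA at 13 → 6 nt.
Frame +2: GGC ATT TAA TGT GAC GTA TAA TGC GGA TTT CTA CAA GAT GGT ACG TGC GAG CAT CCG GCC GGG ATG ACC ACG TTG TGC — no ATG→stop ORF.
Frame +3: GCA TTT AAT GTG ACG TAT AAT GCG GAT TTC TAC AAG ATG GTA CGT GCG AGC ATC CGG CCG GGA TGA CCA CGT TGT GCT — ATG at 39, stop TGA at 66 → 30 nt.
Frame -1: AGC ACA ACG TGG TCA TCC CGG CCG GAT GCT CGC ACG TAC CAT CTT GTA GAA ATC CGC ATT ATA CGT CAC ATT AAA TGC — no ATG→stop ORF.
Frame -2: GCA CAA CGT GGT CAT CCC GGC CGG ATG CTC GCA CGT ACC ATC TTG TAG AAA TCC GCA TTA TAC GTC ACA TTA AAT GCC — ATG at 26, stop TAG at 47 → 24 nt.
Frame -3: CAC AAC GTG GTC ATC CCG GCC GGA TGC TCG CAC GTA CCA TCT TGT AGA AAT CCG CAT TAT ACG TCA CAT TAA ATG CCA — no ATG→stop ORF.
Frame +3 has an ORF of 10 codons (positions 39–68) ≥ 9, so yes.

yes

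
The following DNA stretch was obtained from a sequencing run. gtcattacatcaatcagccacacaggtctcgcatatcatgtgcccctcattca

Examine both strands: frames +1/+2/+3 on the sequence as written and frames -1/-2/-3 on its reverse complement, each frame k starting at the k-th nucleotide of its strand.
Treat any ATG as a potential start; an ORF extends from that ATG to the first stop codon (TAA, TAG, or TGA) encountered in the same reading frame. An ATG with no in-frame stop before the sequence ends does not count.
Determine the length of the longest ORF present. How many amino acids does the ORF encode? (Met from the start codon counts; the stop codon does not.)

Reverse complement (5'→3'): TGAATGAGGGGCACATGATATGCGAGACCTGTGTGGCTGATTGATGTAATGAC
Frame +1: GTC ATT ACA TCA ATC AGC CAC ACA GGT CTC GCA TAT CAT GTG CCC CTC ATT — no ATG→stop ORF.
Frame +2: TCA TTA CAT CAA TCA GCC ACA CAG GTC TCG CAT ATC ATG TGC CCC TCA TTC — no ATG→stop ORF.
Frame +3: CAT TAC ATC AAT CAG CCA CAC AGG TCT CGC ATA TCA TGT GCC CCT CAT TCA — no ATG→stop ORF.
Frame -1: TGA ATG AGG GGC ACA TGA TAT GCG AGA CCT GTG TGG CTG ATT GAT GTA ATG — ATG at 4, stop TGA at 16 → 15 nt.
Frame -2: GAA TGA GGG GCA CAT GAT ATG CGA GAC CTG TGT GGC TGA TTG ATG TAA TGA — ATG at 20, stop TGA at 38 → 21 nt; ATG at 44, stop TAA at 47 → 6 nt.
Frame -3: AAT GAG GGG CAC ATG ATA TGC GAG ACC TGT GTG GCT GAT TGA TGT AAT GAC — ATG at 15, stop TGA at 42 → 30 nt.
Longest: frame -3, positions 15–44, 30 nt = 10 codons = 9 aa. → 9 amino acids.

9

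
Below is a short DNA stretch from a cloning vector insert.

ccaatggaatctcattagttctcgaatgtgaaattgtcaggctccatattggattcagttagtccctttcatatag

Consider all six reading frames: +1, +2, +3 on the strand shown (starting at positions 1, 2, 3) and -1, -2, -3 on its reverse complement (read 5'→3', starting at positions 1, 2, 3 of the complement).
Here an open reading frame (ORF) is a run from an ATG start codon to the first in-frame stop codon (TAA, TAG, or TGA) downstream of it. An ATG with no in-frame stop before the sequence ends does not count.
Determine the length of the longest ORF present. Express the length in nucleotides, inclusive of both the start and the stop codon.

33

Reverse complement (5'→3'): CTATATGAAAGGGACTAACTGAATCCAATATGGAGCCTGACAATTTCACATTCGAGAACTAATGAGATTCCATTGG
Frame +1: CCA ATG GAA TCT CAT TAG TTC TCG AAT GTG AAA TTG TCA GGC TCC ATA TTG GAT TCA GTT AGT CCC TTT CAT ATA — ATG at 4, stop TAG at 16 → 15 nt.
Frame +2: CAA TGG AAT CTC ATT AGT TCT CGA ATG TGA AAT TGT CAG GCT CCA TAT TGG ATT CAG TTA GTC CCT TTC ATA TAG — ATG at 26, stop TGA at 29 → 6 nt.
Frame +3: AAT GGA ATC TCA TTA GTT CTC GAA TGT GAA ATT GTC AGG CTC CAT ATT GGA TTC AGT TAG TCC CTT TCA TAT — no ATG→stop ORF.
Frame -1: CTA TAT GAA AGG GAC TAA CTG AAT CCA ATA TGG AGC CTG ACA ATT TCA CAT TCG AGA ACT AAT GAG ATT CCA TTG — no ATG→stop ORF.
Frame -2: TAT ATG AAA GGG ACT AAC TGA ATC CAA TAT GGA GCC TGA CAA TTT CAC ATT CGA GAA CTA ATG AGA TTC CAT TGG — ATG at 5, stop TGA at 20 → 18 nt.
Frame -3: ATA TGA AAG GGA CTA ACT GAA TCC AAT ATG GAG CCT GAC AAT TTC ACA TTC GAG AAC TAA TGA GAT TCC ATT — ATG at 30, stop TAA at 60 → 33 nt.
Longest: frame -3, positions 30–62, 33 nt = 11 codons = 10 aa. → 33 nucleotides.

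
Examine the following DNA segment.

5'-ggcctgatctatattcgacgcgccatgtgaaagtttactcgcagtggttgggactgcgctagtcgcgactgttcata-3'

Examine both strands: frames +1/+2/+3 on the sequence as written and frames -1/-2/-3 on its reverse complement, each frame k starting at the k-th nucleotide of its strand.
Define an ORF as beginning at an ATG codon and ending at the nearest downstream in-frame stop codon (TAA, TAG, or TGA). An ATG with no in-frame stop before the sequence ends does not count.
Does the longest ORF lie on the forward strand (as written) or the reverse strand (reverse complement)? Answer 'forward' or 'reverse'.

reverse

Reverse complement (5'→3'): TATGAACAGTCGCGACTAGCGCAGTCCCAACCACTGCGAGTAAACTTTCACATGGCGCGTCGAATATAGATCAGGCC
Frame +1: GGC CTG ATC TAT ATT CGA CGC GCC ATG TGA AAG TTT ACT CGC AGT GGT TGG GAC TGC GCT AGT CGC GAC TGT TCA — ATG at 25, stop TGA at 28 → 6 nt.
Frame +2: GCC TGA TCT ATA TTC GAC GCG CCA TGT GAA AGT TTA CTC GCA GTG GTT GGG ACT GCG CTA GTC GCG ACT GTT CAT — no ATG→stop ORF.
Frame +3: CCT GAT CTA TAT TCG ACG CGC CAT GTG AAA GTT TAC TCG CAG TGG TTG GGA CTG CGC TAG TCG CGA CTG TTC ATA — no ATG→stop ORF.
Frame -1: TAT GAA CAG TCG CGA CTA GCG CAG TCC CAA CCA CTG CGA GTA AAC TTT CAC ATG GCG CGT CGA ATA TAG ATC AGG — ATG at 52, stop TAG at 67 → 18 nt.
Frame -2: ATG AAC AGT CGC GAC TAG CGC AGT CCC AAC CAC TGC GAG TAA ACT TTC ACA TGG CGC GTC GAA TAT AGA TCA GGC — ATG at 2, stop TAG at 17 → 18 nt.
Frame -3: TGA ACA GTC GCG ACT AGC GCA GTC CCA ACC ACT GCG AGT AAA CTT TCA CAT GGC GCG TCG AAT ATA GAT CAG GCC — no ATG→stop ORF.
Forward-strand max 6 nt; reverse-strand max 18 nt. The reverse strand has the longer ORF.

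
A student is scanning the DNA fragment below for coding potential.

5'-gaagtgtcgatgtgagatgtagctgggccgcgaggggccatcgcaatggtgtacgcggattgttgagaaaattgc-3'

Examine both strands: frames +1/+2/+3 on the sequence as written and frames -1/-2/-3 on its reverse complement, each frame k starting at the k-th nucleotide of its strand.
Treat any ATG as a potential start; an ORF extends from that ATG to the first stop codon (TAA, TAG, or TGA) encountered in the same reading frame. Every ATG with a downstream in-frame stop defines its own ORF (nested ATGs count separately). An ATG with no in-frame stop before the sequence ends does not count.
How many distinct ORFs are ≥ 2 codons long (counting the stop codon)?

Reverse complement (5'→3'): GCAATTTTCTCAACAATCCGCGTACACCATTGCGATGGCCCCTCGCGGCCCAGCTACATCTCACATCGACACTTC
Frame +1: GAA GTG TCG ATG TGA GAT GTA GCT GGG CCG CGA GGG GCC ATC GCA ATG GTG TAC GCG GAT TGT TGA GAA AAT TGC — ATG at 10, stop TGA at 13 → 6 nt; ATG at 46, stop TGA at 64 → 21 nt.
Frame +2: AAG TGT CGA TGT GAG ATG TAG CTG GGC CGC GAG GGG CCA TCG CAA TGG TGT ACG CGG ATT GTT GAG AAA ATT — ATG at 17, stop TAG at 20 → 6 nt.
Frame +3: AGT GTC GAT GTG AGA TGT AGC TGG GCC GCG AGG GGC CAT CGC AAT GGT GTA CGC GGA TTG TTG AGA AAA TTG — no ATG→stop ORF.
Frame -1: GCA ATT TTC TCA ACA ATC CGC GTA CAC CAT TGC GAT GGC CCC TCG CGG CCC AGC TAC ATC TCA CAT CGA CAC TTC — no ATG→stop ORF.
Frame -2: CAA TTT TCT CAA CAA TCC GCG TAC ACC ATT GCG ATG GCC CCT CGC GGC CCA GCT ACA TCT CAC ATC GAC ACT — no ATG→stop ORF.
Frame -3: AAT TTT CTC AAC AAT CCG CGT ACA CCA TTG CGA TGG CCC CTC GCG GCC CAG CTA CAT CTC ACA TCG ACA CTT — no ATG→stop ORF.
ORFs ≥ 2 codons: frame +1 10–15 (2 codons), frame +1 46–66 (7 codons), frame +2 17–22 (2 codons). Count = 3.

3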